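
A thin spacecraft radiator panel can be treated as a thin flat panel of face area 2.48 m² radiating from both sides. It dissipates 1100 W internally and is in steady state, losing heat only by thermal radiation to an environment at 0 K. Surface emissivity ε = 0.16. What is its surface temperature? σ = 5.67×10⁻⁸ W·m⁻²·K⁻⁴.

Steady state: internal power = radiated power, P = εσA T⁴.
Radiating area A = 2·2.48 = 4.960 m².
T⁴ = P/(εσA) = 1100/(0.16·5.67×10⁻⁸·4.960) = 2.445×10¹⁰ K⁴.
T = (2.445×10¹⁰)^(1/4).

T ≈ 395 K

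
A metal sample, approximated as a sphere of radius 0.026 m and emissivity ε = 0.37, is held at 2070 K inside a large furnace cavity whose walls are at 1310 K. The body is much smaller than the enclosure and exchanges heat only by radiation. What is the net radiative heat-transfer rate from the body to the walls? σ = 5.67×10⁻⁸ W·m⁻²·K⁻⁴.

For a small grey body in a large enclosure: P_net = εσA(T_body⁴ − T_wall⁴).
A = 4πr² = 0.008495 m²; T_body⁴ − T_wall⁴ = 1.836×10¹³ − 2.945×10¹² = 1.542×10¹³ K⁴.
|P_net| = 0.37·5.67×10⁻⁸·0.008495·1.542×10¹³.

P_net ≈ 2750 W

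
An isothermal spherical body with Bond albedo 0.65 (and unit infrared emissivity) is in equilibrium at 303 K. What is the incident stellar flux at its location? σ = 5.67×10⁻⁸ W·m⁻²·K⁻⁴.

S ≈ 5460 W/m²

(1−a)S·πr² = σ·4πr²·T⁴ ⇒ S = 4σT⁴/(1−a).
S = 4·5.67×10⁻⁸·8.429×10⁹/0.350.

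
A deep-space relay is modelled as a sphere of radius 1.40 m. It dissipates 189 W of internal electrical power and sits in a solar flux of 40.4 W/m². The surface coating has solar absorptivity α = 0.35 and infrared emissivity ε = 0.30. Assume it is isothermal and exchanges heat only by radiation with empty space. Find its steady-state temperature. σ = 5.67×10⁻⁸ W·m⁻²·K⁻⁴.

T ≈ 160 K

At steady state, absorbed solar power + internal power = radiated power.
Absorbed: α·S·A_cross = 0.35·40.4·6.158 = 87.07 W (cross-section πr²).
Total input = 87.07 + 189 = 276.1 W.
Radiated: εσ·A_surf·T⁴ with A_surf = 4πr² = 24.63 m².
T⁴ = 276.1/(0.30·5.67×10⁻⁸·24.63) = 6.589×10⁸ K⁴.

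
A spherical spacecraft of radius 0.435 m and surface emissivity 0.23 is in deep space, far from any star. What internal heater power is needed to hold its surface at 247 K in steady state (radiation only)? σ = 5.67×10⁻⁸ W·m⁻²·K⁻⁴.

P = εσ·4πr²·T⁴.
4πr² = 2.378 m²; T⁴ = 3.722×10⁹ K⁴.
P = 0.23·5.67×10⁻⁸·2.378·3.722×10⁹.

P ≈ 115 W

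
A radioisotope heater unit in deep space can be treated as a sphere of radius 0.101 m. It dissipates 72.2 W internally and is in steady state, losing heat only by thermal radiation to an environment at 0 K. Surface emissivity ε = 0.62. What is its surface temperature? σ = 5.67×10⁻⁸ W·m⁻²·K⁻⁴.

T ≈ 356 K

Steady state: internal power = radiated power, P = εσA T⁴.
Radiating area A = 4πr² = 0.1282 m².
T⁴ = P/(εσA) = 72.2/(0.62·5.67×10⁻⁸·0.1282) = 1.602×10¹⁰ K⁴.
T = (1.602×10¹⁰)^(1/4).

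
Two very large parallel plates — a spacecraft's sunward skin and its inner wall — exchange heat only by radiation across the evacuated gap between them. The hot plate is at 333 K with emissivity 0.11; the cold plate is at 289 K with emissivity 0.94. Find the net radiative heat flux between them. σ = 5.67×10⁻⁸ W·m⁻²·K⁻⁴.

For two infinite grey parallel plates, q = σ(T₁⁴ − T₂⁴)/(1/ε₁ + 1/ε₂ − 1).
T₁⁴ − T₂⁴ = 1.230×10¹⁰ − 6.976×10⁹ = 5.321×10⁹ K⁴.
1/ε₁ + 1/ε₂ − 1 = 9.091 + 1.064 − 1 = 9.155.
q = 5.67×10⁻⁸ × 5.321×10⁹ / 9.155.

q ≈ 33.0 W/m²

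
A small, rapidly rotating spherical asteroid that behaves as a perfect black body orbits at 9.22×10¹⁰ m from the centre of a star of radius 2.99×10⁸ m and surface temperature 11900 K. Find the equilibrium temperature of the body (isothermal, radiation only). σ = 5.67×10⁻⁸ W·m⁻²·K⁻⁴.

T ≈ 479 K

The star's surface emits σT_*⁴; at distance d the flux is S = σT_*⁴(R_*/d)².
S = 5.67×10⁻⁸·(11900)⁴·(2.99×10⁸/9.22×10¹⁰)² = 11960 W/m².
For an isothermal sphere T⁴ = (1−a)S/(4σ) = 5.272×10¹⁰ K⁴.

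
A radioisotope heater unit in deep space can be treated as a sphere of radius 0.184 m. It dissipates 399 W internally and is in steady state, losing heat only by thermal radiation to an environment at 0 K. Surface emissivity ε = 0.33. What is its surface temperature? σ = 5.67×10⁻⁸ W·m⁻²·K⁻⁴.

T ≈ 473 K

Steady state: internal power = radiated power, P = εσA T⁴.
Radiating area A = 4πr² = 0.4254 m².
T⁴ = P/(εσA) = 399/(0.33·5.67×10⁻⁸·0.4254) = 5.012×10¹⁰ K⁴.
T = (5.012×10¹⁰)^(1/4).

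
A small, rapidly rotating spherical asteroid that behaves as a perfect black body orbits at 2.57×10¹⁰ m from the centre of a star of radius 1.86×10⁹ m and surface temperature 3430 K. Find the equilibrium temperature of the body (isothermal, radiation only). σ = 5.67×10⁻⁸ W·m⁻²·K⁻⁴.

The star's surface emits σT_*⁴; at distance d the flux is S = σT_*⁴(R_*/d)².
S = 5.67×10⁻⁸·(3430)⁴·(1.86×10⁹/2.57×10¹⁰)² = 41110 W/m².
For an isothermal sphere T⁴ = (1−a)S/(4σ) = 1.812×10¹¹ K⁴.

T ≈ 652 K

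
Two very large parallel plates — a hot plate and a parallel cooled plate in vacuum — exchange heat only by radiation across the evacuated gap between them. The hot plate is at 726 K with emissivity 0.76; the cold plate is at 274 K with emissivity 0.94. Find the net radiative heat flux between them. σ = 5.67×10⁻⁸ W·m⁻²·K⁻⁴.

q ≈ 11200 W/m²

For two infinite grey parallel plates, q = σ(T₁⁴ − T₂⁴)/(1/ε₁ + 1/ε₂ − 1).
T₁⁴ − T₂⁴ = 2.778×10¹¹ − 5.636×10⁹ = 2.722×10¹¹ K⁴.
1/ε₁ + 1/ε₂ − 1 = 1.316 + 1.064 − 1 = 1.380.
q = 5.67×10⁻⁸ × 2.722×10¹¹ / 1.380.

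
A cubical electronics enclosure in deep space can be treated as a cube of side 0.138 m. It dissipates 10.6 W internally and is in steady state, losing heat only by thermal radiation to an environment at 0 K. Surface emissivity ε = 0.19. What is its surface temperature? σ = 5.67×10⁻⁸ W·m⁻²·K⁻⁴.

T ≈ 305 K

Steady state: internal power = radiated power, P = εσA T⁴.
Radiating area A = 6L² = 0.1143 m².
T⁴ = P/(εσA) = 10.6/(0.19·5.67×10⁻⁸·0.1143) = 8.611×10⁹ K⁴.
T = (8.611×10⁹)^(1/4).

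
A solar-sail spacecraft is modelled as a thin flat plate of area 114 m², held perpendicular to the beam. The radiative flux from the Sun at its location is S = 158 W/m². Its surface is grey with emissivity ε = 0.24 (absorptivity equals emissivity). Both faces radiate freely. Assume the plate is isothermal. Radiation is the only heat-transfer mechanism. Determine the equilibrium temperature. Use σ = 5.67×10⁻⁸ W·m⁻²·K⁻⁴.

T ≈ 193 K

At equilibrium, absorbed power = emitted power.
Absorbing cross-section = A = 114.0 m²; emitting surface = 2A = 228.0 m² (ratio 2).
εS·A_cross = εσ·A_surf·T⁴  ⇒  T⁴ = S/(2σ)   (ε cancels).
T⁴ = 158/(2·5.67×10⁻⁸) = 1.393×10⁹ K⁴.
T = (1.393×10⁹)^(1/4).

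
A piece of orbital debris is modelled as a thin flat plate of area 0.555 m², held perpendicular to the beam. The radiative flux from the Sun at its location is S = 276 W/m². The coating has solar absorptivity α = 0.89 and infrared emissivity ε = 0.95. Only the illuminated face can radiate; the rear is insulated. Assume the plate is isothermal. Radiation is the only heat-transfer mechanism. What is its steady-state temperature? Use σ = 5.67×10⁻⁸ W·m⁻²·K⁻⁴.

T ≈ 260 K

At equilibrium, absorbed power = emitted power.
Absorbing cross-section = A = 0.5550 m²; emitting surface = A = 0.5550 m² (ratio 1).
αS·A_cross = εσ·A_surf·T⁴  ⇒  T⁴ = αS/(ε·1σ).
T⁴ = 0.890·276/(0.95·1·5.67×10⁻⁸) = 4.560×10⁹ K⁴.
T = (4.560×10⁹)^(1/4).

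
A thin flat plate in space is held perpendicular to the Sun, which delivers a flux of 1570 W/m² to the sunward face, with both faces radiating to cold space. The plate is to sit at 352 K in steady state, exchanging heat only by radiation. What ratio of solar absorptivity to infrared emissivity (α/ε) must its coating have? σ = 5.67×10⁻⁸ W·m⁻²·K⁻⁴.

α/ε ≈ 1.11

Balance: αS·A = εσ·2A·T⁴ ⇒ α/ε = 2σT⁴/S.
α/ε = 2·5.67×10⁻⁸·(352)⁴/1570 = 2·5.67×10⁻⁸·1.535×10¹⁰/1570.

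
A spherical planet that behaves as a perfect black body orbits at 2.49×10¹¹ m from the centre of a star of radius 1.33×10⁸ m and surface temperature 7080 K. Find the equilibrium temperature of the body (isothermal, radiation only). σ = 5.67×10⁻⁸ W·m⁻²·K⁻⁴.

T ≈ 116 K

The star's surface emits σT_*⁴; at distance d the flux is S = σT_*⁴(R_*/d)².
S = 5.67×10⁻⁸·(7080)⁴·(1.33×10⁸/2.49×10¹¹)² = 40.65 W/m².
For an isothermal sphere T⁴ = (1−a)S/(4σ) = 1.792×10⁸ K⁴.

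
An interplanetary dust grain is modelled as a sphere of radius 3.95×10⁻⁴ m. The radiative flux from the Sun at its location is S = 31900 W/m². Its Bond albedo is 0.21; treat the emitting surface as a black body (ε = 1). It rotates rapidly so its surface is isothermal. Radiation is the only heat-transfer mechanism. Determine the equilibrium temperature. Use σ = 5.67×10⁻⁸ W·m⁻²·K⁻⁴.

At equilibrium, absorbed power = emitted power.
Absorbing cross-section = πr² = 4.902×10⁻⁷ m²; emitting surface = 4πr² = 1.961×10⁻⁶ m² (ratio 4).
(1−a)S·A_cross = εσ·A_surf·T⁴  ⇒  T⁴ = (1−a)S/(4σ).
T⁴ = 0.790·31900/(4·5.67×10⁻⁸) = 1.111×10¹¹ K⁴.
T = (1.111×10¹¹)^(1/4).

T ≈ 577 K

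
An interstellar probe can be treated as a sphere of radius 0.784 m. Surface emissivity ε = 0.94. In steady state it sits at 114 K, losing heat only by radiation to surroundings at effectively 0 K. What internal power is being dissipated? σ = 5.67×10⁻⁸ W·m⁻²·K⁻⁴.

P ≈ 69.5 W

Steady state: P = εσA T⁴.
A = 4πr² = 7.724 m²; T⁴ = (114)⁴ = 1.689×10⁸ K⁴.
P = 0.94 × 5.67×10⁻⁸ × 7.724 × 1.689×10⁸.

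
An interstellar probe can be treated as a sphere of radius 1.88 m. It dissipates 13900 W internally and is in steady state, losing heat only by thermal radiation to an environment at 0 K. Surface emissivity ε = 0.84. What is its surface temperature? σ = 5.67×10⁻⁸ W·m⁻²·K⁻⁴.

T ≈ 285 K

Steady state: internal power = radiated power, P = εσA T⁴.
Radiating area A = 4πr² = 44.41 m².
T⁴ = P/(εσA) = 13900/(0.84·5.67×10⁻⁸·44.41) = 6.571×10⁹ K⁴.
T = (6.571×10⁹)^(1/4).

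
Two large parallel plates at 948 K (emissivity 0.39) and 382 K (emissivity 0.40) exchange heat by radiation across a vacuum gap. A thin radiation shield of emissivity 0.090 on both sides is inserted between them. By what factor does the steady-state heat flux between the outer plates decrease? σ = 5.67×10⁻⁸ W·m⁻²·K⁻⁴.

Without shield: q₀ = σΔ(T⁴)/(1/ε₁+1/ε₂−1) with denominator 4.064.
With shield the two gaps are in series; the resistances add: (1/ε₁+1/ε_s−1)+(1/ε_s+1/ε₂−1) = 12.68+12.61 = 25.29.
Heat-flux ratio q₀/q = 25.29/4.064.

factor ≈ 6.22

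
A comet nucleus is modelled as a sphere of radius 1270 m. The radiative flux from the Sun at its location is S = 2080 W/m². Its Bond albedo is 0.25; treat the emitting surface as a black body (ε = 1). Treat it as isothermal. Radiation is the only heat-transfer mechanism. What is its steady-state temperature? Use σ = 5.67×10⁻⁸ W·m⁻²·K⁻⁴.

At equilibrium, absorbed power = emitted power.
Absorbing cross-section = πr² = 5.067×10⁶ m²; emitting surface = 4πr² = 2.027×10⁷ m² (ratio 4).
(1−a)S·A_cross = εσ·A_surf·T⁴  ⇒  T⁴ = (1−a)S/(4σ).
T⁴ = 0.750·2080/(4·5.67×10⁻⁸) = 6.878×10⁹ K⁴.
T = (6.878×10⁹)^(1/4).

T ≈ 288 K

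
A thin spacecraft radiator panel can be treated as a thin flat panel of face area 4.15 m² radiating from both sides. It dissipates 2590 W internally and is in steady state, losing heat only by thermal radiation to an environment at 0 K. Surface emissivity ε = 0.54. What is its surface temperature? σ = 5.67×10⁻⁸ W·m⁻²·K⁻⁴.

Steady state: internal power = radiated power, P = εσA T⁴.
Radiating area A = 2·4.15 = 8.300 m².
T⁴ = P/(εσA) = 2590/(0.54·5.67×10⁻⁸·8.300) = 1.019×10¹⁰ K⁴.
T = (1.019×10¹⁰)^(1/4).

T ≈ 318 K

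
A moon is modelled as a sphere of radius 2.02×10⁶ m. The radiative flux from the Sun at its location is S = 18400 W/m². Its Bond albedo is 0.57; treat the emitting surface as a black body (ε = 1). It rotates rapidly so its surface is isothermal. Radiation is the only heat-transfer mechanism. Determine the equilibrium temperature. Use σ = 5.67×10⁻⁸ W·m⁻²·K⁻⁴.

T ≈ 432 K

At equilibrium, absorbed power = emitted power.
Absorbing cross-section = πr² = 1.282×10¹³ m²; emitting surface = 4πr² = 5.128×10¹³ m² (ratio 4).
(1−a)S·A_cross = εσ·A_surf·T⁴  ⇒  T⁴ = (1−a)S/(4σ).
T⁴ = 0.430·18400/(4·5.67×10⁻⁸) = 3.489×10¹⁰ K⁴.
T = (3.489×10¹⁰)^(1/4).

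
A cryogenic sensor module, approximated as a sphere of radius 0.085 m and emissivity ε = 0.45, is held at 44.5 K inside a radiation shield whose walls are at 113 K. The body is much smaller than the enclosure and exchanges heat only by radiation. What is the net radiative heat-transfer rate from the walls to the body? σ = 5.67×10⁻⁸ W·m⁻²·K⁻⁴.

For a small grey body in a large enclosure: P_net = εσA(T_body⁴ − T_wall⁴).
A = 4πr² = 0.09079 m²; T_body⁴ − T_wall⁴ = 3.921×10⁶ − 1.630×10⁸ = -1.591×10⁸ K⁴.
|P_net| = 0.45·5.67×10⁻⁸·0.09079·1.591×10⁸.

P_net ≈ 0.369 W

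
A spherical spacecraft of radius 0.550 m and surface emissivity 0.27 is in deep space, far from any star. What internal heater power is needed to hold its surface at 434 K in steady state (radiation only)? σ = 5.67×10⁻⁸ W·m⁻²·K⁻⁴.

P ≈ 2060 W

P = εσ·4πr²·T⁴.
4πr² = 3.801 m²; T⁴ = 3.548×10¹⁰ K⁴.
P = 0.27·5.67×10⁻⁸·3.801·3.548×10¹⁰.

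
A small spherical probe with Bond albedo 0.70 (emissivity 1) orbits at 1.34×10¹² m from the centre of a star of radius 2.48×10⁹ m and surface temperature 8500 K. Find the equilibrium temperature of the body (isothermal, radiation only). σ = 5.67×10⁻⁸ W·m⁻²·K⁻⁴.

T ≈ 191 K

The star's surface emits σT_*⁴; at distance d the flux is S = σT_*⁴(R_*/d)².
S = 5.67×10⁻⁸·(8500)⁴·(2.48×10⁹/1.34×10¹²)² = 1014 W/m².
For an isothermal sphere T⁴ = (1−a)S/(4σ) = 1.341×10⁹ K⁴.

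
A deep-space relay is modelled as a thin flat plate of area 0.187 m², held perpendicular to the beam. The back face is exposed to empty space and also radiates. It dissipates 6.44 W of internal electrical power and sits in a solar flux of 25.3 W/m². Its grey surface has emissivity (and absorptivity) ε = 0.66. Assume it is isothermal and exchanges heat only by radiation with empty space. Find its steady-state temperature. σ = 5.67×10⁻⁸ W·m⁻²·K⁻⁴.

At steady state, absorbed solar power + internal power = radiated power.
Absorbed: α·S·A_cross = 0.66·25.3·0.1870 = 3.123 W (cross-section A).
Total input = 3.123 + 6.44 = 9.563 W.
Radiated: εσ·A_surf·T⁴ with A_surf = 2A = 0.3740 m².
T⁴ = 9.563/(0.66·5.67×10⁻⁸·0.3740) = 6.832×10⁸ K⁴.

T ≈ 162 K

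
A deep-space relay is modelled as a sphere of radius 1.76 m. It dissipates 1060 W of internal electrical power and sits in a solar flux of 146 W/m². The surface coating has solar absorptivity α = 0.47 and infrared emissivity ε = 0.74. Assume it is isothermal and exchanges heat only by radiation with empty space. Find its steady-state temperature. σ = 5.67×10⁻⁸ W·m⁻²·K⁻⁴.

At steady state, absorbed solar power + internal power = radiated power.
Absorbed: α·S·A_cross = 0.47·146·9.731 = 667.8 W (cross-section πr²).
Total input = 667.8 + 1060 = 1728 W.
Radiated: εσ·A_surf·T⁴ with A_surf = 4πr² = 38.93 m².
T⁴ = 1728/(0.74·5.67×10⁻⁸·38.93) = 1.058×10⁹ K⁴.

T ≈ 180 K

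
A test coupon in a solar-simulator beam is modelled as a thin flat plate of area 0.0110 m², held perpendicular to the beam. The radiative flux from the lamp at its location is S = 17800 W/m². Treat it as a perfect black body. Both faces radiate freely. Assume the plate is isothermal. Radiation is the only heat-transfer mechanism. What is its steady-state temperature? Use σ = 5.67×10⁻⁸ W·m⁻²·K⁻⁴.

At equilibrium, absorbed power = emitted power.
Absorbing cross-section = A = 0.01100 m²; emitting surface = 2A = 0.02200 m² (ratio 2).
S·A_cross = εσ·A_surf·T⁴  ⇒  T⁴ = S/(2σ).
T⁴ = 1.00·17800/(2·5.67×10⁻⁸) = 1.570×10¹¹ K⁴.
T = (1.570×10¹¹)^(1/4).

T ≈ 629 K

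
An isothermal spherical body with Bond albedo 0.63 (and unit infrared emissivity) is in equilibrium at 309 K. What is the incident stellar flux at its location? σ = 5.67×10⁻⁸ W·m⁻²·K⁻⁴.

S ≈ 5590 W/m²

(1−a)S·πr² = σ·4πr²·T⁴ ⇒ S = 4σT⁴/(1−a).
S = 4·5.67×10⁻⁸·9.117×10⁹/0.370.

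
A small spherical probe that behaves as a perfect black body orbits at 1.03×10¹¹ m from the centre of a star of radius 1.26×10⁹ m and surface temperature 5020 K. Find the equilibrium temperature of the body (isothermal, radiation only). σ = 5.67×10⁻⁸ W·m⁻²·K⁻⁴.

T ≈ 393 K

The star's surface emits σT_*⁴; at distance d the flux is S = σT_*⁴(R_*/d)².
S = 5.67×10⁻⁸·(5020)⁴·(1.26×10⁹/1.03×10¹¹)² = 5388 W/m².
For an isothermal sphere T⁴ = (1−a)S/(4σ) = 2.376×10¹⁰ K⁴.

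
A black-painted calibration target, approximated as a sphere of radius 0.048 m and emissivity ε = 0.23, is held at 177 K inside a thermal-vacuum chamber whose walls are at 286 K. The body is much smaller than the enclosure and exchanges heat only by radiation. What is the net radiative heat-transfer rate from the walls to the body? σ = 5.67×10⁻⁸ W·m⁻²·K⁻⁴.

For a small grey body in a large enclosure: P_net = εσA(T_body⁴ − T_wall⁴).
A = 4πr² = 0.02895 m²; T_body⁴ − T_wall⁴ = 9.815×10⁸ − 6.691×10⁹ = -5.709×10⁹ K⁴.
|P_net| = 0.23·5.67×10⁻⁸·0.02895·5.709×10⁹.

P_net ≈ 2.16 W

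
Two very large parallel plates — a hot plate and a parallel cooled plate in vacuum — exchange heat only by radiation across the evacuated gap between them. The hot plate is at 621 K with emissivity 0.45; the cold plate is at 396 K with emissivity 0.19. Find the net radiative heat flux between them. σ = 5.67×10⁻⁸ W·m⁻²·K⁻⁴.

For two infinite grey parallel plates, q = σ(T₁⁴ − T₂⁴)/(1/ε₁ + 1/ε₂ − 1).
T₁⁴ − T₂⁴ = 1.487×10¹¹ − 2.459×10¹⁰ = 1.241×10¹¹ K⁴.
1/ε₁ + 1/ε₂ − 1 = 2.222 + 5.263 − 1 = 6.485.
q = 5.67×10⁻⁸ × 1.241×10¹¹ / 6.485.

q ≈ 1090 W/m²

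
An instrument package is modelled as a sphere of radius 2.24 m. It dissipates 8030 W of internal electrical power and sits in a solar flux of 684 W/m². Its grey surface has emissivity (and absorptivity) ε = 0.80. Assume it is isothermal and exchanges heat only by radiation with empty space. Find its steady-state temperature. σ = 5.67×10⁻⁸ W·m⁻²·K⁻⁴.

At steady state, absorbed solar power + internal power = radiated power.
Absorbed: α·S·A_cross = 0.80·684·15.76 = 8626 W (cross-section πr²).
Total input = 8626 + 8030 = 16660 W.
Radiated: εσ·A_surf·T⁴ with A_surf = 4πr² = 63.05 m².
T⁴ = 16660/(0.80·5.67×10⁻⁸·63.05) = 5.823×10⁹ K⁴.

T ≈ 276 K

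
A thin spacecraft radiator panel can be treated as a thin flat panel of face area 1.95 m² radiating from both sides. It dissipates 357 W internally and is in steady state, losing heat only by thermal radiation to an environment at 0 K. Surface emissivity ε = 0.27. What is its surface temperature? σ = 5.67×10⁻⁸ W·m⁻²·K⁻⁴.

T ≈ 278 K

Steady state: internal power = radiated power, P = εσA T⁴.
Radiating area A = 2·1.95 = 3.900 m².
T⁴ = P/(εσA) = 357/(0.27·5.67×10⁻⁸·3.900) = 5.979×10⁹ K⁴.
T = (5.979×10⁹)^(1/4).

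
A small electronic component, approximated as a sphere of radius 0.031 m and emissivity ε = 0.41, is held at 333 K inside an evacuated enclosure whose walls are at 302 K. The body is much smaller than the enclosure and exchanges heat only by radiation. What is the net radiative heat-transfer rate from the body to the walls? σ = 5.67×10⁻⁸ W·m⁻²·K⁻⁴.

For a small grey body in a large enclosure: P_net = εσA(T_body⁴ − T_wall⁴).
A = 4πr² = 0.01208 m²; T_body⁴ − T_wall⁴ = 1.230×10¹⁰ − 8.318×10⁹ = 3.978×10⁹ K⁴.
|P_net| = 0.41·5.67×10⁻⁸·0.01208·3.978×10⁹.

P_net ≈ 1.12 W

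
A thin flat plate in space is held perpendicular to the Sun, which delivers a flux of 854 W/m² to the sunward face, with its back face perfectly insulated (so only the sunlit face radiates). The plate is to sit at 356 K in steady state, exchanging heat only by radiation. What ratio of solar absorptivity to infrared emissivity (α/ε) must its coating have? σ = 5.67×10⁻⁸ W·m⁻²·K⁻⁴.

α/ε ≈ 1.07

Balance: αS·A = εσ·1A·T⁴ ⇒ α/ε = σT⁴/S.
α/ε = 5.67×10⁻⁸·(356)⁴/854 = 5.67×10⁻⁸·1.606×10¹⁰/854.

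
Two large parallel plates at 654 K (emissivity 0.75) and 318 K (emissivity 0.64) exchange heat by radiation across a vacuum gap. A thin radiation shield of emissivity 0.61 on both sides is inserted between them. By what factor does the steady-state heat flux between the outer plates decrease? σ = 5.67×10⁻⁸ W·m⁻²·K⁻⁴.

Without shield: q₀ = σΔ(T⁴)/(1/ε₁+1/ε₂−1) with denominator 1.896.
With shield the two gaps are in series; the resistances add: (1/ε₁+1/ε_s−1)+(1/ε_s+1/ε₂−1) = 1.973+2.202 = 4.175.
Heat-flux ratio q₀/q = 4.175/1.896.

factor ≈ 2.20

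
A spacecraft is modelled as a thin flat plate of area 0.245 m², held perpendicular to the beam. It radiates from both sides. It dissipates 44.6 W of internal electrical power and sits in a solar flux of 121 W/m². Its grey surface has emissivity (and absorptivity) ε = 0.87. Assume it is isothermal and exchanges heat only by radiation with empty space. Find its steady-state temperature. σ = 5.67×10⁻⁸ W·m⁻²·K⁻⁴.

At steady state, absorbed solar power + internal power = radiated power.
Absorbed: α·S·A_cross = 0.87·121·0.2450 = 25.79 W (cross-section A).
Total input = 25.79 + 44.6 = 70.39 W.
Radiated: εσ·A_surf·T⁴ with A_surf = 2A = 0.4900 m².
T⁴ = 70.39/(0.87·5.67×10⁻⁸·0.4900) = 2.912×10⁹ K⁴.

T ≈ 232 K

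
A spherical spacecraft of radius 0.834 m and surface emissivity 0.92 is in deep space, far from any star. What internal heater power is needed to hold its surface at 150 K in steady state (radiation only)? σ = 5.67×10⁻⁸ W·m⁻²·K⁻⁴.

P ≈ 231 W

P = εσ·4πr²·T⁴.
4πr² = 8.741 m²; T⁴ = 5.062×10⁸ K⁴.
P = 0.92·5.67×10⁻⁸·8.741·5.062×10⁸.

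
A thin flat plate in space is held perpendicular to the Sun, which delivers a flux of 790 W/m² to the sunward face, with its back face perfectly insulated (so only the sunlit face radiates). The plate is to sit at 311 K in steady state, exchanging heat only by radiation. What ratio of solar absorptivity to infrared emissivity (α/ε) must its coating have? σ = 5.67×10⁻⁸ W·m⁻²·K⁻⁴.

Balance: αS·A = εσ·1A·T⁴ ⇒ α/ε = σT⁴/S.
α/ε = 5.67×10⁻⁸·(311)⁴/790 = 5.67×10⁻⁸·9.355×10⁹/790.

α/ε ≈ 0.671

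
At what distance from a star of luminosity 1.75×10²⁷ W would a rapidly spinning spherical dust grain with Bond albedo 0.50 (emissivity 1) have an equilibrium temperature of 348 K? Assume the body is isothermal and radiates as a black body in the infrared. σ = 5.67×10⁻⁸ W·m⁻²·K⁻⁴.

For an isothermal black-emitting sphere, (1−a)S·πr² = σ·4πr²·T⁴ ⇒ S = 4σT⁴/(1−a).
S = 4·5.67×10⁻⁸·(348)⁴/0.500 = 6653 W/m².
Flux falls as S = L/(4πd²), so d = √(L/(4πS)) = √(1.75×10²⁷/(4π·6653)).

d ≈ 1.45×10¹¹ m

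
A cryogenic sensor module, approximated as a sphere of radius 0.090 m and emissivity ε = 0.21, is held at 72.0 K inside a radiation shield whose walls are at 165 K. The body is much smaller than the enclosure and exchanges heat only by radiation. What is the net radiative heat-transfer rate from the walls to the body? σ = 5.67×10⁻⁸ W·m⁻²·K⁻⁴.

For a small grey body in a large enclosure: P_net = εσA(T_body⁴ − T_wall⁴).
A = 4πr² = 0.1018 m²; T_body⁴ − T_wall⁴ = 2.687×10⁷ − 7.412×10⁸ = -7.143×10⁸ K⁴.
|P_net| = 0.21·5.67×10⁻⁸·0.1018·7.143×10⁸.

P_net ≈ 0.866 W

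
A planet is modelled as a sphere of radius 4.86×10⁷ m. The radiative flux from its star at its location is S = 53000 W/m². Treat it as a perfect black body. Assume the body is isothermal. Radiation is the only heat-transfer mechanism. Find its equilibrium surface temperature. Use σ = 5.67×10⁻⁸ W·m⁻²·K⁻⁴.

T ≈ 695 K

At equilibrium, absorbed power = emitted power.
Absorbing cross-section = πr² = 7.420×10¹⁵ m²; emitting surface = 4πr² = 2.968×10¹⁶ m² (ratio 4).
S·A_cross = εσ·A_surf·T⁴  ⇒  T⁴ = S/(4σ).
T⁴ = 1.00·53000/(4·5.67×10⁻⁸) = 2.337×10¹¹ K⁴.
T = (2.337×10¹¹)^(1/4).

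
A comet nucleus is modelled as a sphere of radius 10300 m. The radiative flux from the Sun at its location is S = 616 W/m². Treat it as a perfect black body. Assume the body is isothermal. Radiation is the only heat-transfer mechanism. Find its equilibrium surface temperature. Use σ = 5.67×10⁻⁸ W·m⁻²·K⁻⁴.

At equilibrium, absorbed power = emitted power.
Absorbing cross-section = πr² = 3.333×10⁸ m²; emitting surface = 4πr² = 1.333×10⁹ m² (ratio 4).
S·A_cross = εσ·A_surf·T⁴  ⇒  T⁴ = S/(4σ).
T⁴ = 1.00·616/(4·5.67×10⁻⁸) = 2.716×10⁹ K⁴.
T = (2.716×10⁹)^(1/4).

T ≈ 228 K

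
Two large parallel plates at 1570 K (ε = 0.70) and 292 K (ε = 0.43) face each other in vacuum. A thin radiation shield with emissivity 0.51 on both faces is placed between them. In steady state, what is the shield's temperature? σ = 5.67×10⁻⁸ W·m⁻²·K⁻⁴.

In steady state the net flux on the hot side equals that on the cold side.
σ(T₁⁴−T_s⁴)/D₁ = σ(T_s⁴−T₂⁴)/D₂, with D₁ = 1/ε₁+1/ε_s−1 = 2.389, D₂ = 1/ε_s+1/ε₂−1 = 3.286.
Solve for T_s⁴: T_s⁴ = (D₂·T₁⁴ + D₁·T₂⁴)/(D₁+D₂) = 3.521×10¹² K⁴.

T_s ≈ 1370 K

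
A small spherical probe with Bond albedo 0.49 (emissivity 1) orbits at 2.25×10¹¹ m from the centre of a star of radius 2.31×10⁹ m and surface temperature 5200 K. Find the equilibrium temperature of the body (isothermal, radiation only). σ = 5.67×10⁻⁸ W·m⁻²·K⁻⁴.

The star's surface emits σT_*⁴; at distance d the flux is S = σT_*⁴(R_*/d)².
S = 5.67×10⁻⁸·(5200)⁴·(2.31×10⁹/2.25×10¹¹)² = 4370 W/m².
For an isothermal sphere T⁴ = (1−a)S/(4σ) = 9.826×10⁹ K⁴.

T ≈ 315 K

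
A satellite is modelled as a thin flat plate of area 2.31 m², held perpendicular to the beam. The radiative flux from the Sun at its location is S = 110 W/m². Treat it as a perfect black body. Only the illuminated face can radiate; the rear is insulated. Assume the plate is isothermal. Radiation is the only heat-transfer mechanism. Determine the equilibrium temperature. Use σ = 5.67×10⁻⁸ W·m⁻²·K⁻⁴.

T ≈ 210 K

At equilibrium, absorbed power = emitted power.
Absorbing cross-section = A = 2.310 m²; emitting surface = A = 2.310 m² (ratio 1).
S·A_cross = εσ·A_surf·T⁴  ⇒  T⁴ = S/(1σ).
T⁴ = 1.00·110/(1·5.67×10⁻⁸) = 1.940×10⁹ K⁴.
T = (1.940×10⁹)^(1/4).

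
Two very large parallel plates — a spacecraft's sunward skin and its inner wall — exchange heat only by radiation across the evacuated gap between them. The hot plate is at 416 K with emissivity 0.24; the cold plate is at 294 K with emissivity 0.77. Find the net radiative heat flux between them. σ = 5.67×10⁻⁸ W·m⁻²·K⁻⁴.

q ≈ 285 W/m²

For two infinite grey parallel plates, q = σ(T₁⁴ − T₂⁴)/(1/ε₁ + 1/ε₂ − 1).
T₁⁴ − T₂⁴ = 2.995×10¹⁰ − 7.471×10⁹ = 2.248×10¹⁰ K⁴.
1/ε₁ + 1/ε₂ − 1 = 4.167 + 1.299 − 1 = 4.465.
q = 5.67×10⁻⁸ × 2.248×10¹⁰ / 4.465.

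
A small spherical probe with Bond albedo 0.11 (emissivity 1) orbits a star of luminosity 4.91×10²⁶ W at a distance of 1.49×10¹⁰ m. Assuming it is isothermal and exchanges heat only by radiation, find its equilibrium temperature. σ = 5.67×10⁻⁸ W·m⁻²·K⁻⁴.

T ≈ 912 K

First find the stellar flux at distance d: S = L/(4πd²) = 4.91×10²⁶/(4π·(1.49×10¹⁰)²) = 1.760×10⁵ W/m².
For an isothermal sphere, absorbed (1−a)S·πr² = emitted σ·4πr²·T⁴, so T⁴ = (1−a)S/(4σ).
T⁴ = 0.890·1.760×10⁵/(4·5.67×10⁻⁸) = 6.906×10¹¹ K⁴.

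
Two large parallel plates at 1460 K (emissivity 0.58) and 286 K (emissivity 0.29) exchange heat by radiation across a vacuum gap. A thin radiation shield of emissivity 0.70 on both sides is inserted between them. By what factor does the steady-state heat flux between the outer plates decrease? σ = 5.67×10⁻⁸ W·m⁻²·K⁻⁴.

Without shield: q₀ = σΔ(T⁴)/(1/ε₁+1/ε₂−1) with denominator 4.172.
With shield the two gaps are in series; the resistances add: (1/ε₁+1/ε_s−1)+(1/ε_s+1/ε₂−1) = 2.153+3.877 = 6.030.
Heat-flux ratio q₀/q = 6.030/4.172.

factor ≈ 1.45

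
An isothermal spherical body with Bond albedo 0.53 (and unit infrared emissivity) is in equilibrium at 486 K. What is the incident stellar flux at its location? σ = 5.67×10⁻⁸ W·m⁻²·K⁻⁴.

S ≈ 26900 W/m²

(1−a)S·πr² = σ·4πr²·T⁴ ⇒ S = 4σT⁴/(1−a).
S = 4·5.67×10⁻⁸·5.579×10¹⁰/0.470.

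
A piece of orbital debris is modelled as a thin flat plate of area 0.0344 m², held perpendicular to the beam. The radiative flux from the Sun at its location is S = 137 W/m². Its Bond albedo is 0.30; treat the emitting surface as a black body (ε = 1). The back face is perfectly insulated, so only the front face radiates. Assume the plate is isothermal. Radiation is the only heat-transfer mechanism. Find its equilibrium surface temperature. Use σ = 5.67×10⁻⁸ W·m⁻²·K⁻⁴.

At equilibrium, absorbed power = emitted power.
Absorbing cross-section = A = 0.03440 m²; emitting surface = A = 0.03440 m² (ratio 1).
(1−a)S·A_cross = εσ·A_surf·T⁴  ⇒  T⁴ = (1−a)S/(1σ).
T⁴ = 0.700·137/(1·5.67×10⁻⁸) = 1.691×10⁹ K⁴.
T = (1.691×10⁹)^(1/4).

T ≈ 203 K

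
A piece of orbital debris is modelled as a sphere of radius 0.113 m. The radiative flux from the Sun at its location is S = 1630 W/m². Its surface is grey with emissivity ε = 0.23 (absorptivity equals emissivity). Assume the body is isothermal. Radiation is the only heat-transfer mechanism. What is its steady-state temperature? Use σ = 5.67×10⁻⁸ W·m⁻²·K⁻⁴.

T ≈ 291 K

At equilibrium, absorbed power = emitted power.
Absorbing cross-section = πr² = 0.04011 m²; emitting surface = 4πr² = 0.1605 m² (ratio 4).
εS·A_cross = εσ·A_surf·T⁴  ⇒  T⁴ = S/(4σ)   (ε cancels).
T⁴ = 1630/(4·5.67×10⁻⁸) = 7.187×10⁹ K⁴.
T = (7.187×10⁹)^(1/4).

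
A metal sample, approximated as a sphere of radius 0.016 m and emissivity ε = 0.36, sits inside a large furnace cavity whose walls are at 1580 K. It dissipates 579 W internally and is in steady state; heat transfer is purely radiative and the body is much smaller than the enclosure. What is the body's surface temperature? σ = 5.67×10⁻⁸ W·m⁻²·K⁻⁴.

T ≈ 1970 K

For a small grey body in a large enclosure, net radiated power = εσA(T⁴ − T_w⁴).
Steady state: P = εσA(T⁴ − T_w⁴) with A = 4πr² = 0.003217 m².
T⁴ = P/(εσA) + T_w⁴ = 579/(0.36·5.67×10⁻⁸·0.003217) + (1580)⁴
    = 8.817×10¹² + 6.232×10¹² = 1.505×10¹³ K⁴.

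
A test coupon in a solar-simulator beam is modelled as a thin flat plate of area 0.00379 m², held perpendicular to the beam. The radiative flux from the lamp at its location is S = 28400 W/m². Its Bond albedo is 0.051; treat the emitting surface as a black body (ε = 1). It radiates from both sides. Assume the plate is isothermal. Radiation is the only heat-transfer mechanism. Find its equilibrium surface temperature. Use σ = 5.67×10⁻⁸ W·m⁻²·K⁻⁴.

At equilibrium, absorbed power = emitted power.
Absorbing cross-section = A = 0.003790 m²; emitting surface = 2A = 0.007580 m² (ratio 2).
(1−a)S·A_cross = εσ·A_surf·T⁴  ⇒  T⁴ = (1−a)S/(2σ).
T⁴ = 0.949·28400/(2·5.67×10⁻⁸) = 2.377×10¹¹ K⁴.
T = (2.377×10¹¹)^(1/4).

T ≈ 698 K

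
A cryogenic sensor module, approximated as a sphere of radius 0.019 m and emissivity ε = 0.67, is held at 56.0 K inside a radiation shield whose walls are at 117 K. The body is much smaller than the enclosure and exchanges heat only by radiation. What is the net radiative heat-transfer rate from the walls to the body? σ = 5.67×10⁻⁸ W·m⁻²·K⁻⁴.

For a small grey body in a large enclosure: P_net = εσA(T_body⁴ − T_wall⁴).
A = 4πr² = 0.004536 m²; T_body⁴ − T_wall⁴ = 9.834×10⁶ − 1.874×10⁸ = -1.776×10⁸ K⁴.
|P_net| = 0.67·5.67×10⁻⁸·0.004536·1.776×10⁸.

P_net ≈ 0.0306 W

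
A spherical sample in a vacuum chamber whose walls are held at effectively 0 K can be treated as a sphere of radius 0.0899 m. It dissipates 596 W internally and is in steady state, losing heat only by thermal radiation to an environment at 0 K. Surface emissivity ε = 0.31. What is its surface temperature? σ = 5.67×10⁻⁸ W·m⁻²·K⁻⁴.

Steady state: internal power = radiated power, P = εσA T⁴.
Radiating area A = 4πr² = 0.1016 m².
T⁴ = P/(εσA) = 596/(0.31·5.67×10⁻⁸·0.1016) = 3.339×10¹¹ K⁴.
T = (3.339×10¹¹)^(1/4).

T ≈ 760 K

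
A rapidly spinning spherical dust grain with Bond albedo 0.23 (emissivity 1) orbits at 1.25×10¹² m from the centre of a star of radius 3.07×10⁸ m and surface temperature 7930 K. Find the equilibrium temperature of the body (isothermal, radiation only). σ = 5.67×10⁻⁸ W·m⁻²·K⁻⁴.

The star's surface emits σT_*⁴; at distance d the flux is S = σT_*⁴(R_*/d)².
S = 5.67×10⁻⁸·(7930)⁴·(3.07×10⁸/1.25×10¹²)² = 13.52 W/m².
For an isothermal sphere T⁴ = (1−a)S/(4σ) = 4.592×10⁷ K⁴.

T ≈ 82.3 K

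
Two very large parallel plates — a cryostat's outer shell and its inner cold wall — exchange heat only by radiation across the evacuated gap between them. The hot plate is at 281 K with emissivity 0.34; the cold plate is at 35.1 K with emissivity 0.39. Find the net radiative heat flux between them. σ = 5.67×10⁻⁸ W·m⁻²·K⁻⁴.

For two infinite grey parallel plates, q = σ(T₁⁴ − T₂⁴)/(1/ε₁ + 1/ε₂ − 1).
T₁⁴ − T₂⁴ = 6.235×10⁹ − 1.518×10⁶ = 6.233×10⁹ K⁴.
1/ε₁ + 1/ε₂ − 1 = 2.941 + 2.564 − 1 = 4.505.
q = 5.67×10⁻⁸ × 6.233×10⁹ / 4.505.

q ≈ 78.4 W/m²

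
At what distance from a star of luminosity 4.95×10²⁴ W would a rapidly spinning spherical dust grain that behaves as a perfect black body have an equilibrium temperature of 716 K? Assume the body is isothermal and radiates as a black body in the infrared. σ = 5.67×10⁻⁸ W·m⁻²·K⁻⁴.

d ≈ 2.57×10⁹ m

For an isothermal black-emitting sphere, (1−a)S·πr² = σ·4πr²·T⁴ ⇒ S = 4σT⁴/(1−a).
S = 4·5.67×10⁻⁸·(716)⁴/1.00 = 59610 W/m².
Flux falls as S = L/(4πd²), so d = √(L/(4πS)) = √(4.95×10²⁴/(4π·59610)).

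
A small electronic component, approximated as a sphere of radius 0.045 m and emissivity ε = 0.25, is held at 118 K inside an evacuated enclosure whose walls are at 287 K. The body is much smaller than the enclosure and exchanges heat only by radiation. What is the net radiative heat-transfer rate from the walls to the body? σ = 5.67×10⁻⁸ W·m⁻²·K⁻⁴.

P_net ≈ 2.38 W

For a small grey body in a large enclosure: P_net = εσA(T_body⁴ − T_wall⁴).
A = 4πr² = 0.02545 m²; T_body⁴ − T_wall⁴ = 1.939×10⁸ − 6.785×10⁹ = -6.591×10⁹ K⁴.
|P_net| = 0.25·5.67×10⁻⁸·0.02545·6.591×10⁹.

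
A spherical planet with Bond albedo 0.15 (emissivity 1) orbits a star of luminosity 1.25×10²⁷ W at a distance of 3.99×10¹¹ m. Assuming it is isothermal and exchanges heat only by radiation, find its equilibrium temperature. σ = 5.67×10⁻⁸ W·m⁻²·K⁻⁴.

T ≈ 220 K

First find the stellar flux at distance d: S = L/(4πd²) = 1.25×10²⁷/(4π·(3.99×10¹¹)²) = 624.8 W/m².
For an isothermal sphere, absorbed (1−a)S·πr² = emitted σ·4πr²·T⁴, so T⁴ = (1−a)S/(4σ).
T⁴ = 0.850·624.8/(4·5.67×10⁻⁸) = 2.342×10⁹ K⁴.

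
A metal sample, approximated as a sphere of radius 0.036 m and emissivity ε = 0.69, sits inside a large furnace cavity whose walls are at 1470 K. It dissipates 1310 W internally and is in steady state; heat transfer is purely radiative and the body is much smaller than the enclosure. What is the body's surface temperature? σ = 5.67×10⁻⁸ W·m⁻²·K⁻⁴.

T ≈ 1610 K

For a small grey body in a large enclosure, net radiated power = εσA(T⁴ − T_w⁴).
Steady state: P = εσA(T⁴ − T_w⁴) with A = 4πr² = 0.01629 m².
T⁴ = P/(εσA) + T_w⁴ = 1310/(0.69·5.67×10⁻⁸·0.01629) + (1470)⁴
    = 2.056×10¹² + 4.669×10¹² = 6.725×10¹² K⁴.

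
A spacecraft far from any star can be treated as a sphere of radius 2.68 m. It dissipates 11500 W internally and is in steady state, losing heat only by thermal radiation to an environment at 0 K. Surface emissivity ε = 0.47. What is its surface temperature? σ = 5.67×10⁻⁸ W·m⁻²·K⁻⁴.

Steady state: internal power = radiated power, P = εσA T⁴.
Radiating area A = 4πr² = 90.26 m².
T⁴ = P/(εσA) = 11500/(0.47·5.67×10⁻⁸·90.26) = 4.781×10⁹ K⁴.
T = (4.781×10⁹)^(1/4).

T ≈ 263 K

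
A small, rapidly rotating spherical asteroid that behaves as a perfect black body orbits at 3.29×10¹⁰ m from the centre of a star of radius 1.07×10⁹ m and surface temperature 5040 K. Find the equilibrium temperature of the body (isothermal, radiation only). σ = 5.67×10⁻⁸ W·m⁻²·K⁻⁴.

The star's surface emits σT_*⁴; at distance d the flux is S = σT_*⁴(R_*/d)².
S = 5.67×10⁻⁸·(5040)⁴·(1.07×10⁹/3.29×10¹⁰)² = 38700 W/m².
For an isothermal sphere T⁴ = (1−a)S/(4σ) = 1.706×10¹¹ K⁴.

T ≈ 643 K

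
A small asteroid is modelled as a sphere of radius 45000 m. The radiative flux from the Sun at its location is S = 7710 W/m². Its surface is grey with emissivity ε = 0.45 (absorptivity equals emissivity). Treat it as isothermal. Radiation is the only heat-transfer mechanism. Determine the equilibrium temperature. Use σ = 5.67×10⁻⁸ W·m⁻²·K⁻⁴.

At equilibrium, absorbed power = emitted power.
Absorbing cross-section = πr² = 6.362×10⁹ m²; emitting surface = 4πr² = 2.545×10¹⁰ m² (ratio 4).
εS·A_cross = εσ·A_surf·T⁴  ⇒  T⁴ = S/(4σ)   (ε cancels).
T⁴ = 7710/(4·5.67×10⁻⁸) = 3.399×10¹⁰ K⁴.
T = (3.399×10¹⁰)^(1/4).

T ≈ 429 K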